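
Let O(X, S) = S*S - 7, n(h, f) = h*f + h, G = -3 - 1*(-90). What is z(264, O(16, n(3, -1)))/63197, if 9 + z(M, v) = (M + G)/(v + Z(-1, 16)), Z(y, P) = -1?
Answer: -423/505576 ≈ -0.00083667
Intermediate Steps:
G = 87 (G = -3 + 90 = 87)
n(h, f) = h + f*h (n(h, f) = f*h + h = h + f*h)
O(X, S) = -7 + S² (O(X, S) = S² - 7 = -7 + S²)
z(M, v) = -9 + (87 + M)/(-1 + v) (z(M, v) = -9 + (M + 87)/(v - 1) = -9 + (87 + M)/(-1 + v))
z(264, O(16, n(3, -1)))/63197 = ((96 + 264 - 9*(-7 + (3*(1 - 1))²))/(-1 + (-7 + (3*(1 - 1))²)))/63197 = ((96 + 264 - 9*(-7 + (3*0)²))/(-1 + (-7 + (3*0)²)))*(1/63197) = ((96 + 264 - 9*(-7 + 0²))/(-1 + (-7 + 0²)))*(1/63197) = ((96 + 264 - 9*(-7 + 0))/(-1 + (-7 + 0)))*(1/63197) = ((96 + 264 - 9*(-7))/(-1 - 7))*(1/63197) = ((96 + 264 + 63)/(-8))*(1/63197) = -⅛*423*(1/63197) = -423/8*1/63197 = -423/505576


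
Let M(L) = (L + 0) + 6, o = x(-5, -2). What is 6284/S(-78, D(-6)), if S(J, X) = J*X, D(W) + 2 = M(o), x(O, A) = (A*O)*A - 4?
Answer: 1571/390 ≈ 4.0282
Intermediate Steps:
x(O, A) = -4 + O*A**2 (x(O, A) = O*A**2 - 4 = -4 + O*A**2)
o = -24 (o = -4 - 5*(-2)**2 = -4 - 5*4 = -4 - 20 = -24)
M(L) = 6 + L (M(L) = L + 6 = 6 + L)
D(W) = -20 (D(W) = -2 + (6 - 24) = -2 - 18 = -20)
6284/S(-78, D(-6)) = 6284/((-78*(-20))) = 6284/1560 = 6284*(1/1560) = 1571/390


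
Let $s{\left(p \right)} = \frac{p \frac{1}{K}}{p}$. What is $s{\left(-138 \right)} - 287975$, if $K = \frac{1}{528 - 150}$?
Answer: $-287597$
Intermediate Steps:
$K = \frac{1}{378} \approx 0.0026455$
$s{\left(p \right)} = 378$ ($s{\left(p \right)} = \frac{p \frac{1}{\frac{1}{378}}}{p} = \frac{p 378}{p} = \frac{378 p}{p} = 378$)
$s{\left(-138 \right)} - 287975 = 378 - 287975 = -287597$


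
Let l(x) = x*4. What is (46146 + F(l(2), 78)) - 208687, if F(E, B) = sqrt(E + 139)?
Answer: -162541 + 7*sqrt(3) ≈ -1.6253e+5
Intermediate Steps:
l(x) = 4*x
F(E, B) = sqrt(139 + E)
(46146 + F(l(2), 78)) - 208687 = (46146 + sqrt(139 + 4*2)) - 208687 = (46146 + sqrt(139 + 8)) - 208687 = (46146 + sqrt(147)) - 208687 = (46146 + 7*sqrt(3)) - 208687 = -162541 + 7*sqrt(3)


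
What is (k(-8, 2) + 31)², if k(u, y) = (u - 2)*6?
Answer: 841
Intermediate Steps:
k(u, y) = -12 + 6*u (k(u, y) = (-2 + u)*6 = -12 + 6*u)
(k(-8, 2) + 31)² = ((-12 + 6*(-8)) + 31)² = ((-12 - 48) + 31)² = (-60 + 31)² = (-29)² = 841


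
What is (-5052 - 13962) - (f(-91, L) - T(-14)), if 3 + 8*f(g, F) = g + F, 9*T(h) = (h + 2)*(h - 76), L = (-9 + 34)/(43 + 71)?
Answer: -17220637/912 ≈ -18882.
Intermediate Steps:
L = 25/114 ≈ 0.21930
T(h) = (-76 + h)*(2 + h)/9 (T(h) = ((h + 2)*(h - 76))/9 = ((2 + h)*(-76 + h))/9 = ((-76 + h)*(2 + h))/9 = (-76 + h)*(2 + h)/9)
f(g, F) = -3/8 + F/8 + g/8 (f(g, F) = -3/8 + (g + F)/8 = -3/8 + (F + g)/8 = -3/8 + (F/8 + g/8) = -3/8 + F/8 + g/8)
(-5052 - 13962) - (f(-91, L) - T(-14)) = (-5052 - 13962) - ((-3/8 + (⅛)*(25/114) + (⅛)*(-91)) - (-152/9 - 74/9*(-14) + (⅑)*(-14)²)) = -19014 - ((-3/8 + 25/912 - 91/8) - (-152/9 + 1036/9 + (⅑)*196)) = -19014 - (-10691/912 - (-152/9 + 1036/9 + 196/9)) = -19014 - (-10691/912 - 1*120) = -19014 - (-10691/912 - 120) = -19014 - 1*(-120131/912) = -19014 + 120131/912 = -17220637/912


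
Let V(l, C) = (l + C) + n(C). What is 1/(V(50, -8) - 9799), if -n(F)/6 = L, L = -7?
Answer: -1/9715 ≈ -0.00010293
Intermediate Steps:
n(F) = 42 (n(F) = -6*(-7) = 42)
V(l, C) = 42 + C + l (V(l, C) = (l + C) + 42 = (C + l) + 42 = 42 + C + l)
1/(V(50, -8) - 9799) = 1/((42 - 8 + 50) - 9799) = 1/(84 - 9799) = 1/(-9715) = -1/9715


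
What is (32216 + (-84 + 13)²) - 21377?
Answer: 15880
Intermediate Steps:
(32216 + (-84 + 13)²) - 21377 = (32216 + (-71)²) - 21377 = (32216 + 5041) - 21377 = 37257 - 21377 = 15880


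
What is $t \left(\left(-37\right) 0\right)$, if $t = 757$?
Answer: $0$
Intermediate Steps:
$t \left(\left(-37\right) 0\right) = 757 \left(\left(-37\right) 0\right) = 757 \cdot 0 = 0$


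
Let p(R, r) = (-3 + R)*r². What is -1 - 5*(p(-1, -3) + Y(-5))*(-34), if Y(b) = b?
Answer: -6971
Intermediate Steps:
p(R, r) = r²*(-3 + R)
-1 - 5*(p(-1, -3) + Y(-5))*(-34) = -1 - 5*((-3)²*(-3 - 1) - 5)*(-34) = -1 - 5*(9*(-4) - 5)*(-34) = -1 - 5*(-36 - 5)*(-34) = -1 - 5*(-41)*(-34) = -1 + 205*(-34) = -1 - 6970 = -6971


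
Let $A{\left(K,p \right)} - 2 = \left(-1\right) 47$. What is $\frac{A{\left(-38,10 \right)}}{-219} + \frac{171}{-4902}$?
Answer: $\frac{1071}{6278} \approx 0.1706$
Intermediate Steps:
$A{\left(K,p \right)} = -45$ ($A{\left(K,p \right)} = 2 - 47 = -45$)
$\frac{A{\left(-38,10 \right)}}{-219} + \frac{171}{-4902} = - \frac{45}{-219} + \frac{171}{-4902} = \left(-45\right) \left(- \frac{1}{219}\right) + 171 \left(- \frac{1}{4902}\right) = \frac{15}{73} - \frac{3}{86} = \frac{1071}{6278}$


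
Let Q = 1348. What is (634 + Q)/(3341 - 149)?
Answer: 991/1596 ≈ 0.62093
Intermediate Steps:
(634 + Q)/(3341 - 149) = (634 + 1348)/(3341 - 149) = 1982/3192 = 1982*(1/3192) = 991/1596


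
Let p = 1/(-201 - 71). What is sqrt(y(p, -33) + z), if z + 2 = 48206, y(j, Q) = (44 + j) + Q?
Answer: sqrt(222946143)/68 ≈ 219.58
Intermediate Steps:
p = -1/272 (p = 1/(-272) = -1/272 ≈ -0.0036765)
y(j, Q) = 44 + Q + j
z = 48204 (z = -2 + 48206 = 48204)
sqrt(y(p, -33) + z) = sqrt((44 - 33 - 1/272) + 48204) = sqrt(2991/272 + 48204) = sqrt(13114479/272) = sqrt(222946143)/68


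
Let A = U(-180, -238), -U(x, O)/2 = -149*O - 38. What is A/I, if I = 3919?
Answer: -70848/3919 ≈ -18.078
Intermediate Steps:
U(x, O) = 76 + 298*O (U(x, O) = -2*(-149*O - 38) = -2*(-38 - 149*O) = 76 + 298*O)
A = -70848 (A = 76 + 298*(-238) = 76 - 70924 = -70848)
A/I = -70848/3919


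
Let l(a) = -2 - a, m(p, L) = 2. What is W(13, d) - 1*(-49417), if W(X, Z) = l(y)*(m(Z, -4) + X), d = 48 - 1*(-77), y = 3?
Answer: 49342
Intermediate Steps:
d = 125 (d = 48 + 77 = 125)
W(X, Z) = -10 - 5*X (W(X, Z) = (-2 - 1*3)*(2 + X) = (-2 - 3)*(2 + X) = -5*(2 + X) = -10 - 5*X)
W(13, d) - 1*(-49417) = (-10 - 5*13) - 1*(-49417) = (-10 - 65) + 49417 = -75 + 49417 = 49342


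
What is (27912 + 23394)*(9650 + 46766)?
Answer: 2894479296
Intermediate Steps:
(27912 + 23394)*(9650 + 46766) = 51306*56416 = 2894479296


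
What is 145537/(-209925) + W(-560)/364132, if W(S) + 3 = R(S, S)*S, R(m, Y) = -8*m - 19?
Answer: -577421546659/76440410100 ≈ -7.5539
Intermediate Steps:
R(m, Y) = -19 - 8*m
W(S) = -3 + S*(-19 - 8*S) (W(S) = -3 + (-19 - 8*S)*S = -3 + S*(-19 - 8*S))
145537/(-209925) + W(-560)/364132 = 145537/(-209925) + (-3 - 1*(-560)*(19 + 8*(-560)))/364132 = 145537*(-1/209925) + (-3 - 1*(-560)*(19 - 4480))*(1/364132) = -145537/209925 + (-3 - 1*(-560)*(-4461))*(1/364132) = -145537/209925 + (-3 - 2498160)*(1/364132) = -145537/209925 - 2498163*1/364132 = -145537/209925 - 2498163/364132 = -577421546659/76440410100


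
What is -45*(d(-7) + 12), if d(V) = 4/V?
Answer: -3600/7 ≈ -514.29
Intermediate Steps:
-45*(d(-7) + 12) = -45*(4/(-7) + 12) = -45*(4*(-1/7) + 12) = -45*(-4/7 + 12) = -45*80/7 = -3600/7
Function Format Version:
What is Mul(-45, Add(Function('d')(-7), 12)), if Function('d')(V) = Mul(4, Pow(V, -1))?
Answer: Rational(-3600, 7) ≈ -514.29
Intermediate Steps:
Mul(-45, Add(Function('d')(-7), 12)) = Mul(-45, Add(Mul(4, Pow(-7, -1)), 12)) = Mul(-45, Add(Mul(4, Rational(-1, 7)), 12)) = Mul(-45, Add(Rational(-4, 7), 12)) = Mul(-45, Rational(80, 7)) = Rational(-3600, 7)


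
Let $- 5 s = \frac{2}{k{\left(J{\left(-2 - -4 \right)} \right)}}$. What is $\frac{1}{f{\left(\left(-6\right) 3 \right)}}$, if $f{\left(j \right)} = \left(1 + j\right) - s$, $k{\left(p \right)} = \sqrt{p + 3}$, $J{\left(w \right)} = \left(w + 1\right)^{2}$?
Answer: $- \frac{1275}{21674} - \frac{5 \sqrt{3}}{21674} \approx -0.059226$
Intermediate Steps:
$J{\left(w \right)} = \left(1 + w\right)^{2}$
$k{\left(p \right)} = \sqrt{3 + p}$
$s = - \frac{\sqrt{3}}{15}$ ($s = - \frac{2 \frac{1}{\sqrt{3 + \left(1 - -2\right)^{2}}}}{5} = - \frac{2 \frac{1}{\sqrt{3 + \left(1 + \left(-2 + 4\right)\right)^{2}}}}{5} = - \frac{2 \frac{1}{\sqrt{3 + \left(1 + 2\right)^{2}}}}{5} = - \frac{2 \frac{1}{\sqrt{3 + 3^{2}}}}{5} = - \frac{2 \frac{1}{\sqrt{3 + 9}}}{5} = - \frac{2 \frac{1}{\sqrt{12}}}{5} = - \frac{2 \frac{1}{2 \sqrt{3}}}{5} = - \frac{2 \frac{\sqrt{3}}{6}}{5} = - \frac{\frac{1}{3} \sqrt{3}}{5} = - \frac{\sqrt{3}}{15} \approx -0.11547$)
$f{\left(j \right)} = 1 + j + \frac{\sqrt{3}}{15}$ ($f{\left(j \right)} = \left(1 + j\right) - - \frac{\sqrt{3}}{15} = \left(1 + j\right) + \frac{\sqrt{3}}{15} = 1 + j + \frac{\sqrt{3}}{15}$)
$\frac{1}{f{\left(\left(-6\right) 3 \right)}} = \frac{1}{1 - 18 + \frac{\sqrt{3}}{15}} = \frac{1}{-17 + \frac{\sqrt{3}}{15}}$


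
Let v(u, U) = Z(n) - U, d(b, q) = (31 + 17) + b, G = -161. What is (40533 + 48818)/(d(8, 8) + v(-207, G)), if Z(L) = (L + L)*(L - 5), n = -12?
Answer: 89351/625 ≈ 142.96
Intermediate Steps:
Z(L) = 2*L*(-5 + L) (Z(L) = (2*L)*(-5 + L) = 2*L*(-5 + L))
d(b, q) = 48 + b
v(u, U) = 408 - U (v(u, U) = 2*(-12)*(-5 - 12) - U = 2*(-12)*(-17) - U = 408 - U)
(40533 + 48818)/(d(8, 8) + v(-207, G)) = (40533 + 48818)/((48 + 8) + (408 - 1*(-161))) = 89351/(56 + (408 + 161)) = 89351/(56 + 569) = 89351/625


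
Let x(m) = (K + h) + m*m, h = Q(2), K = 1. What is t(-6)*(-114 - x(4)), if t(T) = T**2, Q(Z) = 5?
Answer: -4896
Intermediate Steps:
h = 5
x(m) = 6 + m**2 (x(m) = (1 + 5) + m*m = 6 + m**2)
t(-6)*(-114 - x(4)) = (-6)**2*(-114 - (6 + 4**2)) = 36*(-114 - (6 + 16)) = 36*(-114 - 1*22) = 36*(-114 - 22) = 36*(-136) = -4896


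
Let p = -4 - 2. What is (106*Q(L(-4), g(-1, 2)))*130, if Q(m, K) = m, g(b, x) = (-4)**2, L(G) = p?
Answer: -82680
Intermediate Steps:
p = -6
L(G) = -6
g(b, x) = 16
(106*Q(L(-4), g(-1, 2)))*130 = (106*(-6))*130 = -636*130 = -82680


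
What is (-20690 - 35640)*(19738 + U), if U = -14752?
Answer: -280861380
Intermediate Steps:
(-20690 - 35640)*(19738 + U) = (-20690 - 35640)*(19738 - 14752) = -56330*4986 = -280861380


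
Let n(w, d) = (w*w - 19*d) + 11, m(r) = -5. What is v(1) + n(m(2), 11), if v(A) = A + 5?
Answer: -167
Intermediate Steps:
n(w, d) = 11 + w**2 - 19*d (n(w, d) = (w**2 - 19*d) + 11 = 11 + w**2 - 19*d)
v(A) = 5 + A
v(1) + n(m(2), 11) = (5 + 1) + (11 + (-5)**2 - 19*11) = 6 + (11 + 25 - 209) = 6 - 173 = -167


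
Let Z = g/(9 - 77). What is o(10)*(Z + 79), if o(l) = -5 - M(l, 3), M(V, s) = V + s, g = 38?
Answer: -24003/17 ≈ -1411.9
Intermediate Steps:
o(l) = -8 - l (o(l) = -5 - (l + 3) = -5 - (3 + l) = -5 + (-3 - l) = -8 - l)
Z = -19/34 (Z = 38/(9 - 77) = 38/(-68) = 38*(-1/68) = -19/34 ≈ -0.55882)
o(10)*(Z + 79) = (-8 - 1*10)*(-19/34 + 79) = (-8 - 10)*(2667/34) = -18*2667/34 = -24003/17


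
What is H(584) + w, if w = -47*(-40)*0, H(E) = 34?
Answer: 34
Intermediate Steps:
w = 0 (w = 1880*0 = 0)
H(584) + w = 34 + 0 = 34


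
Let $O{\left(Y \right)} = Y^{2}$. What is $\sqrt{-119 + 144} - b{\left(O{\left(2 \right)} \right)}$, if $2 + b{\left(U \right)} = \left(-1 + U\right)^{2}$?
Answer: $-2$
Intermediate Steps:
$b{\left(U \right)} = -2 + \left(-1 + U\right)^{2}$
$\sqrt{-119 + 144} - b{\left(O{\left(2 \right)} \right)} = \sqrt{-119 + 144} - \left(-2 + \left(-1 + 2^{2}\right)^{2}\right) = \sqrt{25} - \left(-2 + \left(-1 + 4\right)^{2}\right) = 5 - \left(-2 + 3^{2}\right) = 5 - \left(-2 + 9\right) = 5 - 7 = -2$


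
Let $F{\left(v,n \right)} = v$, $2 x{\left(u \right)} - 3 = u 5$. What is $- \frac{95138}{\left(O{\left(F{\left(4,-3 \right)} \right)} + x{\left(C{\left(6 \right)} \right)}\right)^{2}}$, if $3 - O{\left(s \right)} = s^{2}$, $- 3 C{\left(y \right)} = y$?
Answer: $- \frac{380552}{1089} \approx -349.45$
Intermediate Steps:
$C{\left(y \right)} = - \frac{y}{3}$
$x{\left(u \right)} = \frac{3}{2} + \frac{5 u}{2}$ ($x{\left(u \right)} = \frac{3}{2} + \frac{u 5}{2} = \frac{3}{2} + \frac{5 u}{2}$)
$O{\left(s \right)} = 3 - s^{2}$
$- \frac{95138}{\left(O{\left(F{\left(4,-3 \right)} \right)} + x{\left(C{\left(6 \right)} \right)}\right)^{2}} = - \frac{95138}{\left(\left(3 - 4^{2}\right) + \left(\frac{3}{2} + \frac{5 \left(\left(- \frac{1}{3}\right) 6\right)}{2}\right)\right)^{2}} = - \frac{95138}{\left(\left(3 - 16\right) + \left(\frac{3}{2} + \frac{5}{2} \left(-2\right)\right)\right)^{2}} = - \frac{95138}{\left(\left(3 - 16\right) + \left(\frac{3}{2} - 5\right)\right)^{2}} = - \frac{95138}{\left(-13 - \frac{7}{2}\right)^{2}} = - \frac{95138}{\left(- \frac{33}{2}\right)^{2}} = - \frac{95138}{\frac{1089}{4}} = \left(-95138\right) \frac{4}{1089} = - \frac{380552}{1089}$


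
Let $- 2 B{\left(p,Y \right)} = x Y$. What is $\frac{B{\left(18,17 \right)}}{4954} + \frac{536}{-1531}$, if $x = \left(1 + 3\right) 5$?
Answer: $- \frac{1457807}{3792287} \approx -0.38441$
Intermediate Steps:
$x = 20$ ($x = 4 \cdot 5 = 20$)
$B{\left(p,Y \right)} = - 10 Y$ ($B{\left(p,Y \right)} = - \frac{20 Y}{2} = - 10 Y$)
$\frac{B{\left(18,17 \right)}}{4954} + \frac{536}{-1531} = \frac{\left(-10\right) 17}{4954} + \frac{536}{-1531} = \left(-170\right) \frac{1}{4954} + 536 \left(- \frac{1}{1531}\right) = - \frac{85}{2477} - \frac{536}{1531} = - \frac{1457807}{3792287}$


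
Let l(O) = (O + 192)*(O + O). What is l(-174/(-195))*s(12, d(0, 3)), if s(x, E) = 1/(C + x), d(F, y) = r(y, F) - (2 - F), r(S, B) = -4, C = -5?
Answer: 1454408/29575 ≈ 49.177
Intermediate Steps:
l(O) = 2*O*(192 + O) (l(O) = (192 + O)*(2*O) = 2*O*(192 + O))
d(F, y) = -6 + F (d(F, y) = -4 - (2 - F) = -4 + (-2 + F) = -6 + F)
s(x, E) = 1/(-5 + x)
l(-174/(-195))*s(12, d(0, 3)) = (2*(-174/(-195))*(192 - 174/(-195)))/(-5 + 12) = (2*(-174*(-1/195))*(192 - 174*(-1/195)))/7 = (2*(58/65)*(192 + 58/65))*(1/7) = (2*(58/65)*(12538/65))*(1/7) = (1454408/4225)*(1/7) = 1454408/29575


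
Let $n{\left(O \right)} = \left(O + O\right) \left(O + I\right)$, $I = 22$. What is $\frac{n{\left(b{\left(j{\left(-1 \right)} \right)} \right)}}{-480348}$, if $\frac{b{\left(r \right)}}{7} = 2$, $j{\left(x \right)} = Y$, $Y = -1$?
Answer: $- \frac{28}{13343} \approx -0.0020985$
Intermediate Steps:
$j{\left(x \right)} = -1$
$b{\left(r \right)} = 14$ ($b{\left(r \right)} = 7 \cdot 2 = 14$)
$n{\left(O \right)} = 2 O \left(22 + O\right)$ ($n{\left(O \right)} = \left(O + O\right) \left(O + 22\right) = 2 O \left(22 + O\right)$)
$\frac{n{\left(b{\left(j{\left(-1 \right)} \right)} \right)}}{-480348} = \frac{2 \cdot 14 \left(22 + 14\right)}{-480348} = 2 \cdot 14 \cdot 36 \left(- \frac{1}{480348}\right) = 1008 \left(- \frac{1}{480348}\right) = - \frac{28}{13343}$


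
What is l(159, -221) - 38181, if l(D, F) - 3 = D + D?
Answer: -37860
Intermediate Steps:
l(D, F) = 3 + 2*D (l(D, F) = 3 + (D + D) = 3 + 2*D)
l(159, -221) - 38181 = (3 + 2*159) - 38181 = (3 + 318) - 38181 = 321 - 38181 = -37860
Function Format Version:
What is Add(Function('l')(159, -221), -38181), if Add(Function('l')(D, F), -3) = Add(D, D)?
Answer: -37860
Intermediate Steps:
Function('l')(D, F) = Add(3, Mul(2, D)) (Function('l')(D, F) = Add(3, Add(D, D)) = Add(3, Mul(2, D)))
Add(Function('l')(159, -221), -38181) = Add(Add(3, Mul(2, 159)), -38181) = Add(Add(3, 318), -38181) = Add(321, -38181) = -37860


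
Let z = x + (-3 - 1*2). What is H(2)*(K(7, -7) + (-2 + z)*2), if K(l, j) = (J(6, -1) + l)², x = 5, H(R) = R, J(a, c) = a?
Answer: 330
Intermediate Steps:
z = 0 (z = 5 + (-3 - 1*2) = 5 + (-3 - 2) = 5 - 5 = 0)
K(l, j) = (6 + l)²
H(2)*(K(7, -7) + (-2 + z)*2) = 2*((6 + 7)² + (-2 + 0)*2) = 2*(13² - 2*2) = 2*(169 - 4) = 2*165 = 330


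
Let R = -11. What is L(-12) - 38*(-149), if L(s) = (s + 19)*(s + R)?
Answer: 5501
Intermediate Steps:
L(s) = (-11 + s)*(19 + s) (L(s) = (s + 19)*(s - 11) = (19 + s)*(-11 + s) = (-11 + s)*(19 + s))
L(-12) - 38*(-149) = (-209 + (-12)**2 + 8*(-12)) - 38*(-149) = (-209 + 144 - 96) + 5662 = -161 + 5662 = 5501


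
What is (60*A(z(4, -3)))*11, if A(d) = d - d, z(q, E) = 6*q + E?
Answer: 0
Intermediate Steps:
z(q, E) = E + 6*q
A(d) = 0
(60*A(z(4, -3)))*11 = (60*0)*11 = 0*11 = 0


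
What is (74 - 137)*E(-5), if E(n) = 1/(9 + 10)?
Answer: -63/19 ≈ -3.3158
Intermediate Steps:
E(n) = 1/19
(74 - 137)*E(-5) = (74 - 137)*(1/19) = -63*1/19 = -63/19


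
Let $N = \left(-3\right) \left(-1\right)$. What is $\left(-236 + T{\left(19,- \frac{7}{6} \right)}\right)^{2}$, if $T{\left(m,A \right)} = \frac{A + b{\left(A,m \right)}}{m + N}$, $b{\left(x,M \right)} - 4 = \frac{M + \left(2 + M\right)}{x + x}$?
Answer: $\frac{47814382225}{853776} \approx 56003.0$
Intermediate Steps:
$N = 3$
$b{\left(x,M \right)} = 4 + \frac{2 + 2 M}{2 x}$ ($b{\left(x,M \right)} = 4 + \frac{M + \left(2 + M\right)}{x + x} = 4 + \frac{2 + 2 M}{2 x}$)
$T{\left(m,A \right)} = \frac{A + \frac{1 + m + 4 A}{A}}{3 + m}$ ($T{\left(m,A \right)} = \frac{A + \frac{1 + m + 4 A}{A}}{m + 3} = \frac{A + \frac{1 + m + 4 A}{A}}{3 + m}$)
$\left(-236 + T{\left(19,- \frac{7}{6} \right)}\right)^{2} = \left(-236 + \frac{1 + 19 + \left(- \frac{7}{6}\right)^{2} + 4 \left(- \frac{7}{6}\right)}{- \frac{7}{6} \left(3 + 19\right)}\right)^{2} = \left(-236 + \frac{1 + 19 + \left(\left(-7\right) \frac{1}{6}\right)^{2} + 4 \left(\left(-7\right) \frac{1}{6}\right)}{\left(-7\right) \frac{1}{6} \cdot 22}\right)^{2} = \left(-236 + \frac{1}{- \frac{7}{6}} \cdot \frac{1}{22} \left(1 + 19 + \left(- \frac{7}{6}\right)^{2} + 4 \left(- \frac{7}{6}\right)\right)\right)^{2} = \left(-236 - \frac{3 \left(1 + 19 + \frac{49}{36} - \frac{14}{3}\right)}{77}\right)^{2} = \left(-236 - \frac{3}{77} \cdot \frac{601}{36}\right)^{2} = \left(-236 - \frac{601}{924}\right)^{2} = \left(- \frac{218665}{924}\right)^{2} = \frac{47814382225}{853776}$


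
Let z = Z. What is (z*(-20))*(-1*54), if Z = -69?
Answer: -74520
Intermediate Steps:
z = -69
(z*(-20))*(-1*54) = (-69*(-20))*(-1*54) = 1380*(-54) = -74520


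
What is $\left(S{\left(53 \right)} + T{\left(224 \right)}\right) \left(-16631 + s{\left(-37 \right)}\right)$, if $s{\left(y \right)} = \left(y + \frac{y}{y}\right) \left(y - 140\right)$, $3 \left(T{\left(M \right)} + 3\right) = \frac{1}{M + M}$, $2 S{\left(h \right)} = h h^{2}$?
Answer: $- \frac{1026323830067}{1344} \approx -7.6363 \cdot 10^{8}$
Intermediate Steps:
$S{\left(h \right)} = \frac{h^{3}}{2}$ ($S{\left(h \right)} = \frac{h h^{2}}{2} = \frac{h^{3}}{2}$)
$T{\left(M \right)} = -3 + \frac{1}{6 M}$ ($T{\left(M \right)} = -3 + \frac{1}{3 \left(M + M\right)} = -3 + \frac{1}{3 \cdot 2 M} = -3 + \frac{\frac{1}{2} \frac{1}{M}}{3} = -3 + \frac{1}{6 M}$)
$s{\left(y \right)} = \left(1 + y\right) \left(-140 + y\right)$ ($s{\left(y \right)} = \left(y + 1\right) \left(-140 + y\right) = \left(1 + y\right) \left(-140 + y\right)$)
$\left(S{\left(53 \right)} + T{\left(224 \right)}\right) \left(-16631 + s{\left(-37 \right)}\right) = \left(\frac{53^{3}}{2} - \left(3 - \frac{1}{6 \cdot 224}\right)\right) \left(-16631 - \left(-5003 - 1369\right)\right) = \left(\frac{1}{2} \cdot 148877 + \left(-3 + \frac{1}{6} \cdot \frac{1}{224}\right)\right) \left(-16631 + \left(-140 + 1369 + 5143\right)\right) = \left(\frac{148877}{2} + \left(-3 + \frac{1}{1344}\right)\right) \left(-16631 + 6372\right) = \left(\frac{148877}{2} - \frac{4031}{1344}\right) \left(-10259\right) = \frac{100041313}{1344} \left(-10259\right) = - \frac{1026323830067}{1344}$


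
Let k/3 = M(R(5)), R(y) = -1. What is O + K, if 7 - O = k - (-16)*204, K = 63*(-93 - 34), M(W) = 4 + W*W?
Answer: -11273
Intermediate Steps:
M(W) = 4 + W²
K = -8001 (K = 63*(-127) = -8001)
k = 15 (k = 3*(4 + (-1)²) = 3*(4 + 1) = 3*5 = 15)
O = -3272 (O = 7 - (15 - (-16)*204) = 7 - (15 - 1*(-3264)) = 7 - (15 + 3264) = 7 - 1*3279 = 7 - 3279 = -3272)
O + K = -3272 - 8001 = -11273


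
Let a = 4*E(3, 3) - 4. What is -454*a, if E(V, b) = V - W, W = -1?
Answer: -5448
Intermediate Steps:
E(V, b) = 1 + V (E(V, b) = V - 1*(-1) = V + 1 = 1 + V)
a = 12 (a = 4*(1 + 3) - 4 = 4*4 - 4 = 16 - 4 = 12)
-454*a = -454*12 = -5448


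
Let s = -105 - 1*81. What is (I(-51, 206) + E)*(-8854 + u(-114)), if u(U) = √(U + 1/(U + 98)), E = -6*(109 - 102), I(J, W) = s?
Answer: 2018712 - 285*I*√73 ≈ 2.0187e+6 - 2435.0*I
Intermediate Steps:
s = -186 (s = -105 - 81 = -186)
I(J, W) = -186
E = -42 (E = -6*7 = -42)
u(U) = √(U + 1/(98 + U))
(I(-51, 206) + E)*(-8854 + u(-114)) = (-186 - 42)*(-8854 + √((1 - 114*(98 - 114))/(98 - 114))) = -228*(-8854 + √((1 - 114*(-16))/(-16))) = -228*(-8854 + √(-(1 + 1824)/16)) = -228*(-8854 + √(-1/16*1825)) = -228*(-8854 + √(-1825/16)) = -228*(-8854 + 5*I*√73/4) = 2018712 - 285*I*√73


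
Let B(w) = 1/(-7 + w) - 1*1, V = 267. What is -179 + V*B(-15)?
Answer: -10079/22 ≈ -458.14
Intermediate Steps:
B(w) = -1 + 1/(-7 + w) (B(w) = 1/(-7 + w) - 1 = -1 + 1/(-7 + w))
-179 + V*B(-15) = -179 + 267*((8 - 1*(-15))/(-7 - 15)) = -179 + 267*((8 + 15)/(-22)) = -179 + 267*(-1/22*23) = -179 + 267*(-23/22) = -179 - 6141/22 = -10079/22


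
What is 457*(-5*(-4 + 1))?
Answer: 6855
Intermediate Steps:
457*(-5*(-4 + 1)) = 457*(-5*(-3)) = 457*15 = 6855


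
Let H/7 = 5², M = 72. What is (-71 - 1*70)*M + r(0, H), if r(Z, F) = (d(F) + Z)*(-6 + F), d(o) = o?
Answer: 19423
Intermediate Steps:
H = 175 (H = 7*5² = 7*25 = 175)
r(Z, F) = (-6 + F)*(F + Z) (r(Z, F) = (F + Z)*(-6 + F) = (-6 + F)*(F + Z))
(-71 - 1*70)*M + r(0, H) = (-71 - 1*70)*72 + (175² - 6*175 - 6*0 + 175*0) = (-71 - 70)*72 + (30625 - 1050 + 0 + 0) = -141*72 + 29575 = -10152 + 29575 = 19423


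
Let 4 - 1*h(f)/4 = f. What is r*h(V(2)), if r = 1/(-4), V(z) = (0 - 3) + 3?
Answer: -4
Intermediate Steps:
V(z) = 0 (V(z) = -3 + 3 = 0)
r = -1/4 ≈ -0.25000
h(f) = 16 - 4*f
r*h(V(2)) = -(16 - 4*0)/4 = -(16 + 0)/4 = -1/4*16 = -4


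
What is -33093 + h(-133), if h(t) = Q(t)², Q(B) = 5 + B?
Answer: -16709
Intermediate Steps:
h(t) = (5 + t)²
-33093 + h(-133) = -33093 + (5 - 133)² = -33093 + (-128)² = -33093 + 16384 = -16709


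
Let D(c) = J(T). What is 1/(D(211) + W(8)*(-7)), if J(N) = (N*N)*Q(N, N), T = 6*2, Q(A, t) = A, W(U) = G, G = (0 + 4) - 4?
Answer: 1/1728 ≈ 0.00057870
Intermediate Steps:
G = 0 (G = 4 - 4 = 0)
W(U) = 0
T = 12
J(N) = N³ (J(N) = (N*N)*N = N²*N = N³)
D(c) = 1728 (D(c) = 12³ = 1728)
1/(D(211) + W(8)*(-7)) = 1/(1728 + 0*(-7)) = 1/(1728 + 0) = 1/1728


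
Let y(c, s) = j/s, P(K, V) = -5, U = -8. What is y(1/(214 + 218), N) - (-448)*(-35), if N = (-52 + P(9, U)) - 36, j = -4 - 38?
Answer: -486066/31 ≈ -15680.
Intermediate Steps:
j = -42
N = -93 (N = (-52 - 5) - 36 = -57 - 36 = -93)
y(c, s) = -42/s
y(1/(214 + 218), N) - (-448)*(-35) = -42/(-93) - (-448)*(-35) = -42*(-1/93) - 1*15680 = 14/31 - 15680 = -486066/31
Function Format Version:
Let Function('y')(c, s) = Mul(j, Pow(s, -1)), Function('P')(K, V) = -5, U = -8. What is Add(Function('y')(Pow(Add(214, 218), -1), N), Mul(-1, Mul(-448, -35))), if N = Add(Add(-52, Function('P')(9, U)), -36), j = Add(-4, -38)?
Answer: Rational(-486066, 31) ≈ -15680.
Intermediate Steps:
j = -42
N = -93 (N = Add(Add(-52, -5), -36) = Add(-57, -36) = -93)
Function('y')(c, s) = Mul(-42, Pow(s, -1))
Add(Function('y')(Pow(Add(214, 218), -1), N), Mul(-1, Mul(-448, -35))) = Add(Mul(-42, Pow(-93, -1)), Mul(-1, Mul(-448, -35))) = Add(Mul(-42, Rational(-1, 93)), Mul(-1, 15680)) = Add(Rational(14, 31), -15680) = Rational(-486066, 31)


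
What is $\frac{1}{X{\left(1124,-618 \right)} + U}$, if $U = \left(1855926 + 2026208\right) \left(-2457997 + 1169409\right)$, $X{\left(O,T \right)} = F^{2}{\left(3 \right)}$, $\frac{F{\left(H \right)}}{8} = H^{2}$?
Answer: $- \frac{1}{5002471281608} \approx -1.999 \cdot 10^{-13}$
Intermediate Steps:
$F{\left(H \right)} = 8 H^{2}$
$X{\left(O,T \right)} = 5184$ ($X{\left(O,T \right)} = \left(8 \cdot 3^{2}\right)^{2} = \left(8 \cdot 9\right)^{2} = 72^{2} = 5184$)
$U = -5002471286792$ ($U = 3882134 \left(-1288588\right) = -5002471286792$)
$\frac{1}{X{\left(1124,-618 \right)} + U} = \frac{1}{5184 - 5002471286792} = \frac{1}{-5002471281608} = - \frac{1}{5002471281608}$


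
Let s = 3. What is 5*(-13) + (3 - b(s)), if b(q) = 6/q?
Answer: -64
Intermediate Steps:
5*(-13) + (3 - b(s)) = 5*(-13) + (3 - 6/3) = -65 + (3 - 6/3) = -65 + (3 - 1*2) = -65 + (3 - 2) = -65 + 1 = -64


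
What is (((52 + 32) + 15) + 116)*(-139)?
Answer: -29885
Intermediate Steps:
(((52 + 32) + 15) + 116)*(-139) = ((84 + 15) + 116)*(-139) = (99 + 116)*(-139) = 215*(-139) = -29885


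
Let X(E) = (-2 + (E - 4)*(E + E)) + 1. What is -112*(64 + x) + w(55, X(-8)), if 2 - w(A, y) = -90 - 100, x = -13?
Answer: -5520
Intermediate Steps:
X(E) = -1 + 2*E*(-4 + E) (X(E) = (-2 + (-4 + E)*(2*E)) + 1 = (-2 + 2*E*(-4 + E)) + 1 = -1 + 2*E*(-4 + E))
w(A, y) = 192 (w(A, y) = 2 - (-90 - 100) = 2 - 1*(-190) = 2 + 190 = 192)
-112*(64 + x) + w(55, X(-8)) = -112*(64 - 13) + 192 = -112*51 + 192 = -5712 + 192 = -5520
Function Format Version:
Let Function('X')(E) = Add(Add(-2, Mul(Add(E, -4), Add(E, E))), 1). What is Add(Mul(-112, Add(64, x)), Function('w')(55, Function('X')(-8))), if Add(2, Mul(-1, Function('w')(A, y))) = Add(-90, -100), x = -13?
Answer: -5520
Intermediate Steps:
Function('X')(E) = Add(-1, Mul(2, E, Add(-4, E))) (Function('X')(E) = Add(Add(-2, Mul(Add(-4, E), Mul(2, E))), 1) = Add(Add(-2, Mul(2, E, Add(-4, E))), 1) = Add(-1, Mul(2, E, Add(-4, E))))
Function('w')(A, y) = 192 (Function('w')(A, y) = Add(2, Mul(-1, Add(-90, -100))) = Add(2, Mul(-1, -190)) = Add(2, 190) = 192)
Add(Mul(-112, Add(64, x)), Function('w')(55, Function('X')(-8))) = Add(Mul(-112, Add(64, -13)), 192) = Add(Mul(-112, 51), 192) = Add(-5712, 192) = -5520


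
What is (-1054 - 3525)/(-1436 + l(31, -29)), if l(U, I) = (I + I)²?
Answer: -19/8 ≈ -2.3750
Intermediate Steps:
l(U, I) = 4*I² (l(U, I) = (2*I)² = 4*I²)
(-1054 - 3525)/(-1436 + l(31, -29)) = (-1054 - 3525)/(-1436 + 4*(-29)²) = -4579/(-1436 + 4*841) = -4579/(-1436 + 3364) = -4579/1928 = -4579*1/1928 = -19/8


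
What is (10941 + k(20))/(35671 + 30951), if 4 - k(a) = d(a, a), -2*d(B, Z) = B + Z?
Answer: 10965/66622 ≈ 0.16459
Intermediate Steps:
d(B, Z) = -B/2 - Z/2 (d(B, Z) = -(B + Z)/2 = -B/2 - Z/2)
k(a) = 4 + a (k(a) = 4 - (-a/2 - a/2) = 4 - (-1)*a = 4 + a)
(10941 + k(20))/(35671 + 30951) = (10941 + (4 + 20))/(35671 + 30951) = (10941 + 24)/66622 = 10965*(1/66622) = 10965/66622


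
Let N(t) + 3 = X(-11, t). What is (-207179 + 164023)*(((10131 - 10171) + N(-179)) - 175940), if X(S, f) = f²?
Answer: 6211960952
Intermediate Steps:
N(t) = -3 + t²
(-207179 + 164023)*(((10131 - 10171) + N(-179)) - 175940) = (-207179 + 164023)*(((10131 - 10171) + (-3 + (-179)²)) - 175940) = -43156*((-40 + (-3 + 32041)) - 175940) = -43156*((-40 + 32038) - 175940) = -43156*(31998 - 175940) = -43156*(-143942) = 6211960952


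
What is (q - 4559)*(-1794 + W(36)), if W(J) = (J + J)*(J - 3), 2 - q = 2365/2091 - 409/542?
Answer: -501002571605/188887 ≈ -2.6524e+6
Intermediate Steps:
q = 1840033/1133322 (q = 2 - (2365/2091 - 409/542) = 2 - 1*426611/1133322 = 2 - 426611/1133322 = 1840033/1133322 ≈ 1.6236)
W(J) = 2*J*(-3 + J) (W(J) = (2*J)*(-3 + J) = 2*J*(-3 + J))
(q - 4559)*(-1794 + W(36)) = (1840033/1133322 - 4559)*(-1794 + 2*36*(-3 + 36)) = -5164974965*(-1794 + 2*36*33)/1133322 = -5164974965*(-1794 + 2376)/1133322 = -5164974965/1133322*582 = -501002571605/188887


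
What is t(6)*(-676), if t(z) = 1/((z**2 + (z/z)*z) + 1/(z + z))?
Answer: -8112/505 ≈ -16.063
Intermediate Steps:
t(z) = 1/(z + z**2 + 1/(2*z)) (t(z) = 1/((z**2 + 1*z) + 1/(2*z)) = 1/((z**2 + z) + 1/(2*z)) = 1/((z + z**2) + 1/(2*z)) = 1/(z + z**2 + 1/(2*z)))
t(6)*(-676) = (2*6/(1 + 2*6**2 + 2*6**3))*(-676) = (2*6/(1 + 2*36 + 2*216))*(-676) = (2*6/(1 + 72 + 432))*(-676) = (2*6/505)*(-676) = (2*6*(1/505))*(-676) = (12/505)*(-676) = -8112/505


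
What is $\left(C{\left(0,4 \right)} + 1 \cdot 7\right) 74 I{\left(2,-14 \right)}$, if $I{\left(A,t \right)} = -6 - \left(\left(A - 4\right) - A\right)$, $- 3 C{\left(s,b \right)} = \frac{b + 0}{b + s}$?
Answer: $- \frac{2960}{3} \approx -986.67$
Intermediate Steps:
$C{\left(s,b \right)} = - \frac{b}{3 \left(b + s\right)}$ ($C{\left(s,b \right)} = - \frac{\left(b + 0\right) \frac{1}{b + s}}{3} = - \frac{b \frac{1}{b + s}}{3} = - \frac{b}{3 \left(b + s\right)}$)
$I{\left(A,t \right)} = -2$ ($I{\left(A,t \right)} = -6 - \left(\left(A - 4\right) - A\right) = -6 - \left(\left(-4 + A\right) - A\right) = -6 - -4 = -6 + 4 = -2$)
$\left(C{\left(0,4 \right)} + 1 \cdot 7\right) 74 I{\left(2,-14 \right)} = \left(\left(-1\right) 4 \frac{1}{3 \cdot 4 + 3 \cdot 0} + 1 \cdot 7\right) 74 \left(-2\right) = \left(\left(-1\right) 4 \frac{1}{12 + 0} + 7\right) 74 \left(-2\right) = \left(\left(-1\right) 4 \cdot \frac{1}{12} + 7\right) 74 \left(-2\right) = \left(- \frac{1}{3} + 7\right) 74 \left(-2\right) = \frac{20}{3} \cdot 74 \left(-2\right) = \frac{1480}{3} \left(-2\right) = - \frac{2960}{3}$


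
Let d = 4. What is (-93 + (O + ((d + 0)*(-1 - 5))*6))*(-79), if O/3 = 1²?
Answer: 18486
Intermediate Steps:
O = 3 (O = 3*1² = 3*1 = 3)
(-93 + (O + ((d + 0)*(-1 - 5))*6))*(-79) = (-93 + (3 + ((4 + 0)*(-1 - 5))*6))*(-79) = (-93 + (3 + (4*(-6))*6))*(-79) = (-93 + (3 - 24*6))*(-79) = (-93 + (3 - 144))*(-79) = (-93 - 141)*(-79) = -234*(-79) = 18486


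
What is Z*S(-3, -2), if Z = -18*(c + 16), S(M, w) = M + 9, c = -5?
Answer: -1188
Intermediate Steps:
S(M, w) = 9 + M
Z = -198 (Z = -18*(-5 + 16) = -18*11 = -198)
Z*S(-3, -2) = -198*(9 - 3) = -198*6 = -1188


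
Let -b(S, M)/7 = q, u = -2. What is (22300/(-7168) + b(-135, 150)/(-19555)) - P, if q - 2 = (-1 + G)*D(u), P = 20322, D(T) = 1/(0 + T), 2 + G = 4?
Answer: -712243904629/35042560 ≈ -20325.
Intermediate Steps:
G = 2 (G = -2 + 4 = 2)
D(T) = 1/T
q = 3/2 (q = 2 + (-1 + 2)/(-2) = 2 + 1*(-½) = 2 - ½ = 3/2 ≈ 1.5000)
b(S, M) = -21/2 (b(S, M) = -7*3/2 = -21/2)
(22300/(-7168) + b(-135, 150)/(-19555)) - P = (22300/(-7168) - 21/2/(-19555)) - 1*20322 = (22300*(-1/7168) - 21/2*(-1/19555)) - 20322 = (-5575/1792 + 21/39110) - 20322 = -109000309/35042560 - 20322 = -712243904629/35042560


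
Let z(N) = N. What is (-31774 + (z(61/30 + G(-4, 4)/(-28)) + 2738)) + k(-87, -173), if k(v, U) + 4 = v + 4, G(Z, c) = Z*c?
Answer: -6115283/210 ≈ -29120.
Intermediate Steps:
k(v, U) = v (k(v, U) = -4 + (v + 4) = -4 + (4 + v) = v)
(-31774 + (z(61/30 + G(-4, 4)/(-28)) + 2738)) + k(-87, -173) = (-31774 + ((61/30 - 4*4/(-28)) + 2738)) - 87 = (-31774 + ((61*(1/30) - 16*(-1/28)) + 2738)) - 87 = (-31774 + ((61/30 + 4/7) + 2738)) - 87 = (-31774 + (547/210 + 2738)) - 87 = (-31774 + 575527/210) - 87 = -6097013/210 - 87 = -6115283/210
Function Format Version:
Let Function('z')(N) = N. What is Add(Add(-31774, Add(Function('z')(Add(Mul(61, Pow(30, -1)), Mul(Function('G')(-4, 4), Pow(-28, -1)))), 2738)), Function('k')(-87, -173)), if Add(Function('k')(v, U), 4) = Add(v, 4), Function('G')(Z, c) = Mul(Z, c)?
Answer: Rational(-6115283, 210) ≈ -29120.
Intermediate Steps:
Function('k')(v, U) = v (Function('k')(v, U) = Add(-4, Add(v, 4)) = Add(-4, Add(4, v)) = v)
Add(Add(-31774, Add(Function('z')(Add(Mul(61, Pow(30, -1)), Mul(Function('G')(-4, 4), Pow(-28, -1)))), 2738)), Function('k')(-87, -173)) = Add(Add(-31774, Add(Add(Mul(61, Pow(30, -1)), Mul(Mul(-4, 4), Pow(-28, -1))), 2738)), -87) = Add(Add(-31774, Add(Add(Mul(61, Rational(1, 30)), Mul(-16, Rational(-1, 28))), 2738)), -87) = Add(Add(-31774, Add(Add(Rational(61, 30), Rational(4, 7)), 2738)), -87) = Add(Add(-31774, Add(Rational(547, 210), 2738)), -87) = Add(Add(-31774, Rational(575527, 210)), -87) = Add(Rational(-6097013, 210), -87) = Rational(-6115283, 210)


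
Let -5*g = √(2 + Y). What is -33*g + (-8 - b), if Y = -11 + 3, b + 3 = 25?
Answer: -30 + 33*I*√6/5 ≈ -30.0 + 16.167*I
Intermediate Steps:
b = 22 (b = -3 + 25 = 22)
Y = -8
g = -I*√6/5 (g = -√(2 - 8)/5 = -I*√6/5 ≈ -0.4899*I)
-33*g + (-8 - b) = -(-33)*I*√6/5 + (-8 - 1*22) = 33*I*√6/5 + (-8 - 22) = 33*I*√6/5 - 30 = -30 + 33*I*√6/5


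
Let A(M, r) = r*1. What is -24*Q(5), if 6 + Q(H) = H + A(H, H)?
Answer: -96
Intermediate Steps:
A(M, r) = r
Q(H) = -6 + 2*H (Q(H) = -6 + (H + H) = -6 + 2*H)
-24*Q(5) = -24*(-6 + 2*5) = -24*(-6 + 10) = -24*4 = -96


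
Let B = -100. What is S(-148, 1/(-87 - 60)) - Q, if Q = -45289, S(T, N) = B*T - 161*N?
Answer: 1261892/21 ≈ 60090.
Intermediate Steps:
S(T, N) = -161*N - 100*T (S(T, N) = -100*T - 161*N = -161*N - 100*T)
S(-148, 1/(-87 - 60)) - Q = (-161/(-87 - 60) - 100*(-148)) - 1*(-45289) = (-161/(-147) + 14800) + 45289 = (-161*(-1/147) + 14800) + 45289 = (23/21 + 14800) + 45289 = 310823/21 + 45289 = 1261892/21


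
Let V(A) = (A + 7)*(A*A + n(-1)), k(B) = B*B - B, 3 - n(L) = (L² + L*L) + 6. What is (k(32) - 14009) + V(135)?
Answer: 2574223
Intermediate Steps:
n(L) = -3 - 2*L² (n(L) = 3 - ((L² + L*L) + 6) = 3 - ((L² + L²) + 6) = 3 - (2*L² + 6) = 3 - (6 + 2*L²) = 3 + (-6 - 2*L²) = -3 - 2*L²)
k(B) = B² - B
V(A) = (-5 + A²)*(7 + A) (V(A) = (A + 7)*(A*A + (-3 - 2*(-1)²)) = (7 + A)*(A² + (-3 - 2*1)) = (7 + A)*(A² + (-3 - 2)) = (7 + A)*(A² - 5) = (7 + A)*(-5 + A²) = (-5 + A²)*(7 + A))
(k(32) - 14009) + V(135) = (32*(-1 + 32) - 14009) + (-35 + 135³ - 5*135 + 7*135²) = (32*31 - 14009) + (-35 + 2460375 - 675 + 7*18225) = (992 - 14009) + (-35 + 2460375 - 675 + 127575) = -13017 + 2587240 = 2574223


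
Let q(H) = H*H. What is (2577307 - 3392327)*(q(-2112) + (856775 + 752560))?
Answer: -4947072782580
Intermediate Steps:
q(H) = H**2
(2577307 - 3392327)*(q(-2112) + (856775 + 752560)) = (2577307 - 3392327)*((-2112)**2 + (856775 + 752560)) = -815020*(4460544 + 1609335) = -815020*6069879 = -4947072782580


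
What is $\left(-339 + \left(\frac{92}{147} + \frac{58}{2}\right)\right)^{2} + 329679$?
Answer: $\frac{9192281995}{21609} \approx 4.2539 \cdot 10^{5}$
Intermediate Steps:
$\left(-339 + \left(\frac{92}{147} + \frac{58}{2}\right)\right)^{2} + 329679 = \left(-339 + \left(92 \cdot \frac{1}{147} + 58 \cdot \frac{1}{2}\right)\right)^{2} + 329679 = \left(-339 + \left(\frac{92}{147} + 29\right)\right)^{2} + 329679 = \left(-339 + \frac{4355}{147}\right)^{2} + 329679 = \left(- \frac{45478}{147}\right)^{2} + 329679 = \frac{2068248484}{21609} + 329679 = \frac{9192281995}{21609}$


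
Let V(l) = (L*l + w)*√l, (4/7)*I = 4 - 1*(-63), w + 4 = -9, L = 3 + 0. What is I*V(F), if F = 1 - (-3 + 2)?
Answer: -3283*√2/4 ≈ -1160.7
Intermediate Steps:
L = 3
w = -13 (w = -4 - 9 = -13)
I = 469/4 (I = 7*(4 - 1*(-63))/4 = 7*(4 + 63)/4 = (7/4)*67 = 469/4 ≈ 117.25)
F = 2 (F = 1 - 1*(-1) = 1 + 1 = 2)
V(l) = √l*(-13 + 3*l) (V(l) = (3*l - 13)*√l = (-13 + 3*l)*√l = √l*(-13 + 3*l))
I*V(F) = 469*(√2*(-13 + 3*2))/4 = 469*(√2*(-13 + 6))/4 = 469*(√2*(-7))/4 = 469*(-7*√2)/4 = -3283*√2/4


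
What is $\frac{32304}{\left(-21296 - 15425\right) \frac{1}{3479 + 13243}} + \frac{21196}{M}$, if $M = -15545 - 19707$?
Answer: $- \frac{680123845189}{46231739} \approx -14711.0$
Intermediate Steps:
$M = -35252$ ($M = -15545 - 19707 = -35252$)
$\frac{32304}{\left(-21296 - 15425\right) \frac{1}{3479 + 13243}} + \frac{21196}{M} = \frac{32304}{\left(-21296 - 15425\right) \frac{1}{3479 + 13243}} + \frac{21196}{-35252} = \frac{32304}{\left(-36721\right) \frac{1}{16722}} + 21196 \left(- \frac{1}{35252}\right) = \frac{32304}{\left(-36721\right) \frac{1}{16722}} - \frac{757}{1259} = \frac{32304}{- \frac{36721}{16722}} - \frac{757}{1259} = 32304 \left(- \frac{16722}{36721}\right) - \frac{757}{1259} = - \frac{540187488}{36721} - \frac{757}{1259} = - \frac{680123845189}{46231739}$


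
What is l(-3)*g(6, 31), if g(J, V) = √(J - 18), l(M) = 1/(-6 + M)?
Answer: -2*I*√3/9 ≈ -0.3849*I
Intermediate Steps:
g(J, V) = √(-18 + J)
l(-3)*g(6, 31) = √(-18 + 6)/(-6 - 3) = √(-12)/(-9) = -2*I*√3/9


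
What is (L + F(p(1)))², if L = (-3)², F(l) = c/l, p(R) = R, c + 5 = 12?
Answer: 256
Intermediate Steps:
c = 7 (c = -5 + 12 = 7)
F(l) = 7/l
L = 9
(L + F(p(1)))² = (9 + 7/1)² = (9 + 7*1)² = (9 + 7)² = 16² = 256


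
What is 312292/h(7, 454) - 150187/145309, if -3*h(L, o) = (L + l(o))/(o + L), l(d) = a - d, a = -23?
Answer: 31379431340717/34147615 ≈ 9.1894e+5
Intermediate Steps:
l(d) = -23 - d
h(L, o) = -(-23 + L - o)/(3*(L + o)) (h(L, o) = -(L + (-23 - o))/(3*(o + L)) = -(-23 + L - o)/(3*(L + o)))
312292/h(7, 454) - 150187/145309 = 312292/(((23 + 454 - 1*7)/(3*(7 + 454)))) - 150187/145309 = 312292/(((⅓)*(23 + 454 - 7)/461)) - 150187*1/145309 = 312292/(((⅓)*(1/461)*470)) - 150187/145309 = 312292/(470/1383) - 150187/145309 = 312292*(1383/470) - 150187/145309 = 215949918/235 - 150187/145309 = 31379431340717/34147615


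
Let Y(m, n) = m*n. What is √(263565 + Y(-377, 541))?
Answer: 2*√14902 ≈ 244.15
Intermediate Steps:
√(263565 + Y(-377, 541)) = √(263565 - 377*541) = √(263565 - 203957) = √59608 = 2*√14902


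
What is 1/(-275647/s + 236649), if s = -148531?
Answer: 148531/35149988266 ≈ 4.2256e-6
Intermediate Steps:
1/(-275647/s + 236649) = 1/(-275647/(-148531) + 236649) = 1/(-275647*(-1/148531) + 236649) = 1/(275647/148531 + 236649) = 1/(35149988266/148531) = 148531/35149988266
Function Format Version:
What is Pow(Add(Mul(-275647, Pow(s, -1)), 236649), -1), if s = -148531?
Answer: Rational(148531, 35149988266) ≈ 4.2256e-6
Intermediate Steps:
Pow(Add(Mul(-275647, Pow(s, -1)), 236649), -1) = Pow(Add(Mul(-275647, Pow(-148531, -1)), 236649), -1) = Pow(Add(Mul(-275647, Rational(-1, 148531)), 236649), -1) = Pow(Add(Rational(275647, 148531), 236649), -1) = Pow(Rational(35149988266, 148531), -1) = Rational(148531, 35149988266)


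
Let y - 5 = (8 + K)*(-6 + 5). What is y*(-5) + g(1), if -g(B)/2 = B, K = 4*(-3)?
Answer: -47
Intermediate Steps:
K = -12
g(B) = -2*B
y = 9 (y = 5 + (8 - 12)*(-6 + 5) = 5 - 4*(-1) = 5 + 4 = 9)
y*(-5) + g(1) = 9*(-5) - 2*1 = -45 - 2 = -47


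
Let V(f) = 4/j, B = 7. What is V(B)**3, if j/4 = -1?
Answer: -1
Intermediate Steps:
j = -4 (j = 4*(-1) = -4)
V(f) = -1 (V(f) = 4/(-4) = 4*(-1/4) = -1)
V(B)**3 = (-1)**3 = -1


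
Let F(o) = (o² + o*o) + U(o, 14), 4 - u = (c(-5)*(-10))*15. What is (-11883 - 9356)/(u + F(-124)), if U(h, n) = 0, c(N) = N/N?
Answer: -21239/30906 ≈ -0.68721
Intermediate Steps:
c(N) = 1
u = 154 (u = 4 - 1*(-10)*15 = 4 - (-10)*15 = 4 - 1*(-150) = 4 + 150 = 154)
F(o) = 2*o² (F(o) = (o² + o*o) + 0 = (o² + o²) + 0 = 2*o² + 0 = 2*o²)
(-11883 - 9356)/(u + F(-124)) = (-11883 - 9356)/(154 + 2*(-124)²) = -21239/(154 + 2*15376) = -21239/(154 + 30752) = -21239/30906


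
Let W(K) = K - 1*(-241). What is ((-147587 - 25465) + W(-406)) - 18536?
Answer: -191753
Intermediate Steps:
W(K) = 241 + K (W(K) = K + 241 = 241 + K)
((-147587 - 25465) + W(-406)) - 18536 = ((-147587 - 25465) + (241 - 406)) - 18536 = (-173052 - 165) - 18536 = -173217 - 18536 = -191753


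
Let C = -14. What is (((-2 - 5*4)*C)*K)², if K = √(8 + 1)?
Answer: 853776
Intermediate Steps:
K = 3 (K = √9 = 3)
(((-2 - 5*4)*C)*K)² = (((-2 - 5*4)*(-14))*3)² = (((-2 - 20)*(-14))*3)² = (-22*(-14)*3)² = (308*3)² = 924² = 853776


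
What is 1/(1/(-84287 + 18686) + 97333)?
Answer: 65601/6385142132 ≈ 1.0274e-5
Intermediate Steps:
1/(1/(-84287 + 18686) + 97333) = 1/(1/(-65601) + 97333) = 1/(-1/65601 + 97333) = 1/(6385142132/65601) = 65601/6385142132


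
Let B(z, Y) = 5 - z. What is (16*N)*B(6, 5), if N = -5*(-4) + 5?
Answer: -400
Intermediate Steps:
N = 25 (N = 20 + 5 = 25)
(16*N)*B(6, 5) = (16*25)*(5 - 1*6) = 400*(5 - 6) = 400*(-1) = -400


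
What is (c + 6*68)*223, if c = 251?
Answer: 146957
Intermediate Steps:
(c + 6*68)*223 = (251 + 6*68)*223 = (251 + 408)*223 = 659*223 = 146957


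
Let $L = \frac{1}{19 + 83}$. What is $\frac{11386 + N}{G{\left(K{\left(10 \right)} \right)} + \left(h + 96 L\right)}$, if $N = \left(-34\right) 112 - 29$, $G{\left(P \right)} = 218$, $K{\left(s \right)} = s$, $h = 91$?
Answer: $\frac{128333}{5269} \approx 24.356$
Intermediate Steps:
$L = \frac{1}{102} \approx 0.0098039$
$N = -3837$ ($N = -3808 - 29 = -3837$)
$\frac{11386 + N}{G{\left(K{\left(10 \right)} \right)} + \left(h + 96 L\right)} = \frac{11386 - 3837}{218 + \left(91 + 96 \cdot \frac{1}{102}\right)} = \frac{7549}{218 + \left(91 + \frac{16}{17}\right)} = \frac{7549}{218 + \frac{1563}{17}} = \frac{7549}{\frac{5269}{17}} = 7549 \cdot \frac{17}{5269} = \frac{128333}{5269}$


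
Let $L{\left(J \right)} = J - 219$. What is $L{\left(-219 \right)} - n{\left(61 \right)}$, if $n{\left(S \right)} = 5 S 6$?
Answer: $-2268$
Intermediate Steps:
$n{\left(S \right)} = 30 S$
$L{\left(J \right)} = -219 + J$
$L{\left(-219 \right)} - n{\left(61 \right)} = \left(-219 - 219\right) - 30 \cdot 61 = -438 - 1830 = -2268$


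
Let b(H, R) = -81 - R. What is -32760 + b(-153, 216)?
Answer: -33057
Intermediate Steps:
-32760 + b(-153, 216) = -32760 + (-81 - 1*216) = -32760 + (-81 - 216) = -32760 - 297 = -33057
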